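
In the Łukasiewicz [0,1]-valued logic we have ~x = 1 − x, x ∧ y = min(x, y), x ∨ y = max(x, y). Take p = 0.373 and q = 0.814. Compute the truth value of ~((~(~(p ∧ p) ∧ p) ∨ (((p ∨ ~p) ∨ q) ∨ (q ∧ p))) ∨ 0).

0.186

p ∧ p = min(0.373, 0.373) = 0.373
~(p ∧ p) = 1 − 0.373 = 0.627
~(p ∧ p) ∧ p = min(0.627, 0.373) = 0.373
~(~(p ∧ p) ∧ p) = 1 − 0.373 = 0.627
~p = 1 − 0.373 = 0.627
p ∨ ~p = max(0.373, 0.627) = 0.627
(p ∨ ~p) ∨ q = max(0.627, 0.814) = 0.814
q ∧ p = min(0.814, 0.373) = 0.373
((p ∨ ~p) ∨ q) ∨ (q ∧ p) = max(0.814, 0.373) = 0.814
~(~(p ∧ p) ∧ p) ∨ (((p ∨ ~p) ∨ q) ∨ (q ∧ p)) = max(0.627, 0.814) = 0.814
(~(~(p ∧ p) ∧ p) ∨ (((p ∨ ~p) ∨ q) ∨ (q ∧ p))) ∨ 0 = max(0.814, 0.000) = 0.814
~((~(~(p ∧ p) ∧ p) ∨ (((p ∨ ~p) ∨ q) ∨ (q ∧ p))) ∨ 0) = 1 − 0.814 = 0.186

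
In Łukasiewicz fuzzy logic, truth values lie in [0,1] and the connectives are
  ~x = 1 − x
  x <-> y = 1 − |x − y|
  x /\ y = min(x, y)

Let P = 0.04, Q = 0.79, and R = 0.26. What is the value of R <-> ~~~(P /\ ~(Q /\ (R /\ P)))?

R /\ P = min(0.26, 0.04) = 0.04
Q /\ (R /\ P) = min(0.79, 0.04) = 0.04
~(Q /\ (R /\ P)) = 1 − 0.04 = 0.96
P /\ ~(Q /\ (R /\ P)) = min(0.04, 0.96) = 0.04
~(P /\ ~(Q /\ (R /\ P))) = 1 − 0.04 = 0.96
~~(P /\ ~(Q /\ (R /\ P))) = 1 − 0.96 = 0.04
~~~(P /\ ~(Q /\ (R /\ P))) = 1 − 0.04 = 0.96
R <-> ~~~(P /\ ~(Q /\ (R /\ P))) = 1 − |0.26 − 0.96| = 1 − 0.70 = 0.30

0.30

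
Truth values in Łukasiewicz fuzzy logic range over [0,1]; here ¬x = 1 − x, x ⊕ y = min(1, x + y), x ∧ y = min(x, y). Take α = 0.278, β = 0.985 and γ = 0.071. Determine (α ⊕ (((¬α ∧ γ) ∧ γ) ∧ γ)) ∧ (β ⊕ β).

0.349

¬α = 1 − 0.278 = 0.722
¬α ∧ γ = min(0.722, 0.071) = 0.071
(¬α ∧ γ) ∧ γ = min(0.071, 0.071) = 0.071
((¬α ∧ γ) ∧ γ) ∧ γ = min(0.071, 0.071) = 0.071
α ⊕ (((¬α ∧ γ) ∧ γ) ∧ γ) = min(1, 0.278 + 0.071) = min(1, 0.349) = 0.349
β ⊕ β = min(1, 0.985 + 0.985) = min(1, 1.970) = 1.000
(α ⊕ (((¬α ∧ γ) ∧ γ) ∧ γ)) ∧ (β ⊕ β) = min(0.349, 1.000) = 0.349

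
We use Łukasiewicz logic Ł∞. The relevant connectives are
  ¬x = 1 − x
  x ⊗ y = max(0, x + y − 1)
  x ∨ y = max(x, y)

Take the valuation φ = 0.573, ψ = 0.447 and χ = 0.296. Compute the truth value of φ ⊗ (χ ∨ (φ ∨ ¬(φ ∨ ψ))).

φ ∨ ψ = max(0.573, 0.447) = 0.573
¬(φ ∨ ψ) = 1 − 0.573 = 0.427
φ ∨ ¬(φ ∨ ψ) = max(0.573, 0.427) = 0.573
χ ∨ (φ ∨ ¬(φ ∨ ψ)) = max(0.296, 0.573) = 0.573
φ ⊗ (χ ∨ (φ ∨ ¬(φ ∨ ψ))) = max(0, 0.573 + 0.573 − 1) = max(0, 0.146) = 0.146

0.146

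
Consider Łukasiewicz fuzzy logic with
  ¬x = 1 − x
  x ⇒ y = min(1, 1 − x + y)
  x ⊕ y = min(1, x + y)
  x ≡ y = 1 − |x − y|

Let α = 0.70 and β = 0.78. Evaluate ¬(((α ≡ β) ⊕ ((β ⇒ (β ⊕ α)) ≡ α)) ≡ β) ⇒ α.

α ≡ β = 1 − |0.70 − 0.78| = 1 − 0.08 = 0.92
β ⊕ α = min(1, 0.78 + 0.70) = min(1, 1.48) = 1.00
β ⇒ (β ⊕ α) = min(1, 1 − 0.78 + 1.00) = min(1, 1.22) = 1.00
(β ⇒ (β ⊕ α)) ≡ α = 1 − |1.00 − 0.70| = 1 − 0.30 = 0.70
(α ≡ β) ⊕ ((β ⇒ (β ⊕ α)) ≡ α) = min(1, 0.92 + 0.70) = min(1, 1.62) = 1.00
((α ≡ β) ⊕ ((β ⇒ (β ⊕ α)) ≡ α)) ≡ β = 1 − |1.00 − 0.78| = 1 − 0.22 = 0.78
¬(((α ≡ β) ⊕ ((β ⇒ (β ⊕ α)) ≡ α)) ≡ β) = 1 − 0.78 = 0.22
¬(((α ≡ β) ⊕ ((β ⇒ (β ⊕ α)) ≡ α)) ≡ β) ⇒ α = min(1, 1 − 0.22 + 0.70) = min(1, 1.48) = 1.00

1.00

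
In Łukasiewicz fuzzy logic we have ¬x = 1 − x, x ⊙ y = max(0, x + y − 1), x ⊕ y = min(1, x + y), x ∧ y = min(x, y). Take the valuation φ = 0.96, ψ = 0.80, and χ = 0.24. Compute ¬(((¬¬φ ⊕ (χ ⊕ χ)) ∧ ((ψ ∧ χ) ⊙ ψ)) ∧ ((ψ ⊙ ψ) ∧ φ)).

0.96

¬φ = 1 − 0.96 = 0.04
¬¬φ = 1 − 0.04 = 0.96
χ ⊕ χ = min(1, 0.24 + 0.24) = min(1, 0.48) = 0.48
¬¬φ ⊕ (χ ⊕ χ) = min(1, 0.96 + 0.48) = min(1, 1.44) = 1.00
ψ ∧ χ = min(0.80, 0.24) = 0.24
(ψ ∧ χ) ⊙ ψ = max(0, 0.24 + 0.80 − 1) = max(0, 0.04) = 0.04
(¬¬φ ⊕ (χ ⊕ χ)) ∧ ((ψ ∧ χ) ⊙ ψ) = min(1.00, 0.04) = 0.04
ψ ⊙ ψ = max(0, 0.80 + 0.80 − 1) = max(0, 0.60) = 0.60
(ψ ⊙ ψ) ∧ φ = min(0.60, 0.96) = 0.60
((¬¬φ ⊕ (χ ⊕ χ)) ∧ ((ψ ∧ χ) ⊙ ψ)) ∧ ((ψ ⊙ ψ) ∧ φ) = min(0.04, 0.60) = 0.04
¬(((¬¬φ ⊕ (χ ⊕ χ)) ∧ ((ψ ∧ χ) ⊙ ψ)) ∧ ((ψ ⊙ ψ) ∧ φ)) = 1 − 0.04 = 0.96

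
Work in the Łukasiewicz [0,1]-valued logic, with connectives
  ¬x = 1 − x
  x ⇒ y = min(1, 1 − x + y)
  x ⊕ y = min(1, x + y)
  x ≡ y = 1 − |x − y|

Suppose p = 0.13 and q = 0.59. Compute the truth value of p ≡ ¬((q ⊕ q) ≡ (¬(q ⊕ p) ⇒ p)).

0.98

q ⊕ q = min(1, 0.59 + 0.59) = min(1, 1.18) = 1.00
q ⊕ p = min(1, 0.59 + 0.13) = min(1, 0.72) = 0.72
¬(q ⊕ p) = 1 − 0.72 = 0.28
¬(q ⊕ p) ⇒ p = min(1, 1 − 0.28 + 0.13) = min(1, 0.85) = 0.85
(q ⊕ q) ≡ (¬(q ⊕ p) ⇒ p) = 1 − |1.00 − 0.85| = 1 − 0.15 = 0.85
¬((q ⊕ q) ≡ (¬(q ⊕ p) ⇒ p)) = 1 − 0.85 = 0.15
p ≡ ¬((q ⊕ q) ≡ (¬(q ⊕ p) ⇒ p)) = 1 − |0.13 − 0.15| = 1 − 0.02 = 0.98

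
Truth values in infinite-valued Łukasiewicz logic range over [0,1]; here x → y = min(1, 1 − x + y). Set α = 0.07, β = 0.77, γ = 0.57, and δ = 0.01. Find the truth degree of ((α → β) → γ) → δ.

α → β = min(1, 1 − 0.07 + 0.77) = min(1, 1.70) = 1.00
(α → β) → γ = min(1, 1 − 1.00 + 0.57) = min(1, 0.57) = 0.57
((α → β) → γ) → δ = min(1, 1 − 0.57 + 0.01) = min(1, 0.44) = 0.44

0.44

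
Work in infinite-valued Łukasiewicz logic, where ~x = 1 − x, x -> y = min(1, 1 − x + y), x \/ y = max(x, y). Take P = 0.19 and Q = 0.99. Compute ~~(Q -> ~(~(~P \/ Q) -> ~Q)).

0.01

~P = 1 − 0.19 = 0.81
~P \/ Q = max(0.81, 0.99) = 0.99
~(~P \/ Q) = 1 − 0.99 = 0.01
~Q = 1 − 0.99 = 0.01
~(~P \/ Q) -> ~Q = min(1, 1 − 0.01 + 0.01) = min(1, 1.00) = 1.00
~(~(~P \/ Q) -> ~Q) = 1 − 1.00 = 0.00
Q -> ~(~(~P \/ Q) -> ~Q) = min(1, 1 − 0.99 + 0.00) = min(1, 0.01) = 0.01
~(Q -> ~(~(~P \/ Q) -> ~Q)) = 1 − 0.01 = 0.99
~~(Q -> ~(~(~P \/ Q) -> ~Q)) = 1 − 0.99 = 0.01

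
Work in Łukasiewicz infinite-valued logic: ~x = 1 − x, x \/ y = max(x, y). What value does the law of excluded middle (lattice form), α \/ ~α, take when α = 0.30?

0.70

~α = 1 − 0.30 = 0.70
α \/ ~α = max(0.30, 0.70) = 0.70
(The value 0.70 < 1 shows this instance is not satisfied; not a Ł∞-tautology — its value is max(a, 1−a).)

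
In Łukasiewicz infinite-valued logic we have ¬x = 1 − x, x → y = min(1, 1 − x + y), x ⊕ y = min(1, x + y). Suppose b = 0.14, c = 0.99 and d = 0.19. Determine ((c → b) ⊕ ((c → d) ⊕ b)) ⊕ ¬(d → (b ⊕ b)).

c → b = min(1, 1 − 0.99 + 0.14) = min(1, 0.15) = 0.15
c → d = min(1, 1 − 0.99 + 0.19) = min(1, 0.20) = 0.20
(c → d) ⊕ b = min(1, 0.20 + 0.14) = min(1, 0.34) = 0.34
(c → b) ⊕ ((c → d) ⊕ b) = min(1, 0.15 + 0.34) = min(1, 0.49) = 0.49
b ⊕ b = min(1, 0.14 + 0.14) = min(1, 0.28) = 0.28
d → (b ⊕ b) = min(1, 1 − 0.19 + 0.28) = min(1, 1.09) = 1.00
¬(d → (b ⊕ b)) = 1 − 1.00 = 0.00
((c → b) ⊕ ((c → d) ⊕ b)) ⊕ ¬(d → (b ⊕ b)) = min(1, 0.49 + 0.00) = min(1, 0.49) = 0.49

0.49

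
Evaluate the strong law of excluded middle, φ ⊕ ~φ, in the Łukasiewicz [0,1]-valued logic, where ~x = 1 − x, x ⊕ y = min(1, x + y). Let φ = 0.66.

1.00

~φ = 1 − 0.66 = 0.34
φ ⊕ ~φ = min(1, 0.66 + 0.34) = min(1, 1.00) = 1.00
(As expected: always 1 in Ł∞ since a ⊕ (1−a) = 1.)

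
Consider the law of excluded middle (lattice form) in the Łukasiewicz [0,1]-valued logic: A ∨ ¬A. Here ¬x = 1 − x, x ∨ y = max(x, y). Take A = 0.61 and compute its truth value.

¬A = 1 − 0.61 = 0.39
A ∨ ¬A = max(0.61, 0.39) = 0.61
(The value 0.61 < 1 shows this instance is not satisfied; not a Ł∞-tautology — its value is max(a, 1−a).)

0.61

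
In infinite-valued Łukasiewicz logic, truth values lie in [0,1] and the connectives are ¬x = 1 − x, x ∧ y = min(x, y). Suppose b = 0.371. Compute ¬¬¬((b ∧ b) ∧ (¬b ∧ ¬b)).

0.629

b ∧ b = min(0.371, 0.371) = 0.371
¬b = 1 − 0.371 = 0.629
¬b ∧ ¬b = min(0.629, 0.629) = 0.629
(b ∧ b) ∧ (¬b ∧ ¬b) = min(0.371, 0.629) = 0.371
¬((b ∧ b) ∧ (¬b ∧ ¬b)) = 1 − 0.371 = 0.629
¬¬((b ∧ b) ∧ (¬b ∧ ¬b)) = 1 − 0.629 = 0.371
¬¬¬((b ∧ b) ∧ (¬b ∧ ¬b)) = 1 − 0.371 = 0.629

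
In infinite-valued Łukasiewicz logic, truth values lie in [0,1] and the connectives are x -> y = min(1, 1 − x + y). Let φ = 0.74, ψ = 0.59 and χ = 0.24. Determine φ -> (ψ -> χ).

0.91

ψ -> χ = min(1, 1 − 0.59 + 0.24) = min(1, 0.65) = 0.65
φ -> (ψ -> χ) = min(1, 1 − 0.74 + 0.65) = min(1, 0.91) = 0.91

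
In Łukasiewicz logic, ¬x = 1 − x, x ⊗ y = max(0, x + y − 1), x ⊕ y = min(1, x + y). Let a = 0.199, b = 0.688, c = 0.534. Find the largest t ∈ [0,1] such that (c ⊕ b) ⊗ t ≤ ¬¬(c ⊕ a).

0.733

c ⊕ b = min(1, 0.534 + 0.688) = min(1, 1.222) = 1.000
So the left factor is c ⊕ b = 1.000.
c ⊕ a = min(1, 0.534 + 0.199) = min(1, 0.733) = 0.733
¬(c ⊕ a) = 1 − 0.733 = 0.267
¬¬(c ⊕ a) = 1 − 0.267 = 0.733
So the right-hand bound is ¬¬(c ⊕ a) = 0.733.
The residuum of the Łukasiewicz t-norm gives the supremum: min(1, 1 − 1.000 + 0.733).
1 − 1.000 + 0.733 = 0.733, so t = min(1, 0.733) = 0.733.
Check: 1.000 ⊗ 0.733 = max(0, 0.733) = 0.733 ≤ 0.733.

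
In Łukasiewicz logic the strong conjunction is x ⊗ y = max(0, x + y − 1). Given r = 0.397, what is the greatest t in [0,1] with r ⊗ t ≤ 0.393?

0.996

The residuum of the Łukasiewicz t-norm gives the supremum: min(1, 1 − 0.397 + 0.393).
1 − 0.397 + 0.393 = 0.996, so t = min(1, 0.996) = 0.996.
Check: 0.397 ⊗ 0.996 = max(0, 0.393) = 0.393 ≤ 0.393.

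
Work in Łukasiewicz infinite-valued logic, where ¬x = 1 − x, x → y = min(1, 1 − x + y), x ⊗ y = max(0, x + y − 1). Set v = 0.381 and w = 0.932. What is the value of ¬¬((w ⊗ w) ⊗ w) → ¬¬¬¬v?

w ⊗ w = max(0, 0.932 + 0.932 − 1) = max(0, 0.864) = 0.864
(w ⊗ w) ⊗ w = max(0, 0.864 + 0.932 − 1) = max(0, 0.796) = 0.796
¬((w ⊗ w) ⊗ w) = 1 − 0.796 = 0.204
¬¬((w ⊗ w) ⊗ w) = 1 − 0.204 = 0.796
¬v = 1 − 0.381 = 0.619
¬¬v = 1 − 0.619 = 0.381
¬¬¬v = 1 − 0.381 = 0.619
¬¬¬¬v = 1 − 0.619 = 0.381
¬¬((w ⊗ w) ⊗ w) → ¬¬¬¬v = min(1, 1 − 0.796 + 0.381) = min(1, 0.585) = 0.585

0.585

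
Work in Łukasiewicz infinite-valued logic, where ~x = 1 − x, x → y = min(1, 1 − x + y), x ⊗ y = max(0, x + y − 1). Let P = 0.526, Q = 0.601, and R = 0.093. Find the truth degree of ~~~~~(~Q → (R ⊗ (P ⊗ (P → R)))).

~Q = 1 − 0.601 = 0.399
P → R = min(1, 1 − 0.526 + 0.093) = min(1, 0.567) = 0.567
P ⊗ (P → R) = max(0, 0.526 + 0.567 − 1) = max(0, 0.093) = 0.093
R ⊗ (P ⊗ (P → R)) = max(0, 0.093 + 0.093 − 1) = max(0, -0.814) = 0.000
~Q → (R ⊗ (P ⊗ (P → R))) = min(1, 1 − 0.399 + 0.000) = min(1, 0.601) = 0.601
~(~Q → (R ⊗ (P ⊗ (P → R)))) = 1 − 0.601 = 0.399
~~(~Q → (R ⊗ (P ⊗ (P → R)))) = 1 − 0.399 = 0.601
~~~(~Q → (R ⊗ (P ⊗ (P → R)))) = 1 − 0.601 = 0.399
~~~~(~Q → (R ⊗ (P ⊗ (P → R)))) = 1 − 0.399 = 0.601
~~~~~(~Q → (R ⊗ (P ⊗ (P → R)))) = 1 − 0.601 = 0.399

0.399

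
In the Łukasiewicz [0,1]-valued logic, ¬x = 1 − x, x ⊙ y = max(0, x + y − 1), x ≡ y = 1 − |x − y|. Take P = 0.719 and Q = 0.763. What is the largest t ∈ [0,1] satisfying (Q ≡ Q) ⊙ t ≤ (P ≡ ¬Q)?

0.518

Q ≡ Q = 1 − |0.763 − 0.763| = 1 − 0.000 = 1.000
So the left factor is Q ≡ Q = 1.000.
¬Q = 1 − 0.763 = 0.237
P ≡ ¬Q = 1 − |0.719 − 0.237| = 1 − 0.482 = 0.518
So the right-hand bound is P ≡ ¬Q = 0.518.
The residuum of the Łukasiewicz t-norm gives the supremum: min(1, 1 − 1.000 + 0.518).
1 − 1.000 + 0.518 = 0.518, so t = min(1, 0.518) = 0.518.
Check: 1.000 ⊙ 0.518 = max(0, 0.518) = 0.518 ≤ 0.518.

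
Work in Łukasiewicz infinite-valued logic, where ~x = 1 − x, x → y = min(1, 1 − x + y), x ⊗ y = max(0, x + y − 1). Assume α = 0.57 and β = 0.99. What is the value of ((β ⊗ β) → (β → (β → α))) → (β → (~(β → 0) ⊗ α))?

0.96

β ⊗ β = max(0, 0.99 + 0.99 − 1) = max(0, 0.98) = 0.98
β → α = min(1, 1 − 0.99 + 0.57) = min(1, 0.58) = 0.58
β → (β → α) = min(1, 1 − 0.99 + 0.58) = min(1, 0.59) = 0.59
(β ⊗ β) → (β → (β → α)) = min(1, 1 − 0.98 + 0.59) = min(1, 0.61) = 0.61
β → 0 = min(1, 1 − 0.99 + 0.00) = min(1, 0.01) = 0.01
~(β → 0) = 1 − 0.01 = 0.99
~(β → 0) ⊗ α = max(0, 0.99 + 0.57 − 1) = max(0, 0.56) = 0.56
β → (~(β → 0) ⊗ α) = min(1, 1 − 0.99 + 0.56) = min(1, 0.57) = 0.57
((β ⊗ β) → (β → (β → α))) → (β → (~(β → 0) ⊗ α)) = min(1, 1 − 0.61 + 0.57) = min(1, 0.96) = 0.96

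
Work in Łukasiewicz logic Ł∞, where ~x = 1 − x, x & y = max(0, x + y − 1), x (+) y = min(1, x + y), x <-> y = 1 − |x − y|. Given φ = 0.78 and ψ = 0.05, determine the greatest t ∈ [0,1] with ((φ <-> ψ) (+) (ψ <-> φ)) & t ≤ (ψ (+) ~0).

1.00

φ <-> ψ = 1 − |0.78 − 0.05| = 1 − 0.73 = 0.27
ψ <-> φ = 1 − |0.05 − 0.78| = 1 − 0.73 = 0.27
(φ <-> ψ) (+) (ψ <-> φ) = min(1, 0.27 + 0.27) = min(1, 0.54) = 0.54
So the left factor is (φ <-> ψ) (+) (ψ <-> φ) = 0.54.
~0 = 1 − 0.00 = 1.00
ψ (+) ~0 = min(1, 0.05 + 1.00) = min(1, 1.05) = 1.00
So the right-hand bound is ψ (+) ~0 = 1.00.
The residuum of the Łukasiewicz t-norm gives the supremum: min(1, 1 − 0.54 + 1.00).
1 − 0.54 + 1.00 = 1.46, so t = min(1, 1.46) = 1.00.
Check: 0.54 & 1.00 = max(0, 0.54) = 0.54 ≤ 1.00.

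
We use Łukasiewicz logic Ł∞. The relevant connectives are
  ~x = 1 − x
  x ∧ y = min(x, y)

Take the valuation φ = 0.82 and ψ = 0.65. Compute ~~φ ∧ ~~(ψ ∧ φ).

0.65

~φ = 1 − 0.82 = 0.18
~~φ = 1 − 0.18 = 0.82
ψ ∧ φ = min(0.65, 0.82) = 0.65
~(ψ ∧ φ) = 1 − 0.65 = 0.35
~~(ψ ∧ φ) = 1 − 0.35 = 0.65
~~φ ∧ ~~(ψ ∧ φ) = min(0.82, 0.65) = 0.65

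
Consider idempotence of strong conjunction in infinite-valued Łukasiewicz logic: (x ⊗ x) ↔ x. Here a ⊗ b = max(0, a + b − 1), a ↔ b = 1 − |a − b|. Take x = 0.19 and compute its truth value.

0.81

x ⊗ x = max(0, 0.19 + 0.19 − 1) = max(0, -0.62) = 0.00
(x ⊗ x) ↔ x = 1 − |0.00 − 0.19| = 1 − 0.19 = 0.81
(The value 0.81 < 1 shows this instance is not satisfied; fails in Ł∞ since a ⊗ a = max(0, 2a−1) ≠ a in general.)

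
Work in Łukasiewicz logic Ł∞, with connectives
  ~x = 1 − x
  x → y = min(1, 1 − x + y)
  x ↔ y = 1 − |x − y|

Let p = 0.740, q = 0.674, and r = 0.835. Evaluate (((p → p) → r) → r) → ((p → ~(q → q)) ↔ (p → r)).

p → p = min(1, 1 − 0.740 + 0.740) = min(1, 1.000) = 1.000
(p → p) → r = min(1, 1 − 1.000 + 0.835) = min(1, 0.835) = 0.835
((p → p) → r) → r = min(1, 1 − 0.835 + 0.835) = min(1, 1.000) = 1.000
q → q = min(1, 1 − 0.674 + 0.674) = min(1, 1.000) = 1.000
~(q → q) = 1 − 1.000 = 0.000
p → ~(q → q) = min(1, 1 − 0.740 + 0.000) = min(1, 0.260) = 0.260
p → r = min(1, 1 − 0.740 + 0.835) = min(1, 1.095) = 1.000
(p → ~(q → q)) ↔ (p → r) = 1 − |0.260 − 1.000| = 1 − 0.740 = 0.260
(((p → p) → r) → r) → ((p → ~(q → q)) ↔ (p → r)) = min(1, 1 − 1.000 + 0.260) = min(1, 0.260) = 0.260

0.260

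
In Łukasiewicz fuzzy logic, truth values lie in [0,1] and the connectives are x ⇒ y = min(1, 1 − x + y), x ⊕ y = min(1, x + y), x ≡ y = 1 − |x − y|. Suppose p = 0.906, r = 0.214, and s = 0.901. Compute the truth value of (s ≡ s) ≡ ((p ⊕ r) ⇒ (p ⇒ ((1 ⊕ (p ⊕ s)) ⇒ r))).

s ≡ s = 1 − |0.901 − 0.901| = 1 − 0.000 = 1.000
p ⊕ r = min(1, 0.906 + 0.214) = min(1, 1.120) = 1.000
p ⊕ s = min(1, 0.906 + 0.901) = min(1, 1.807) = 1.000
1 ⊕ (p ⊕ s) = min(1, 1.000 + 1.000) = min(1, 2.000) = 1.000
(1 ⊕ (p ⊕ s)) ⇒ r = min(1, 1 − 1.000 + 0.214) = min(1, 0.214) = 0.214
p ⇒ ((1 ⊕ (p ⊕ s)) ⇒ r) = min(1, 1 − 0.906 + 0.214) = min(1, 0.308) = 0.308
(p ⊕ r) ⇒ (p ⇒ ((1 ⊕ (p ⊕ s)) ⇒ r)) = min(1, 1 − 1.000 + 0.308) = min(1, 0.308) = 0.308
(s ≡ s) ≡ ((p ⊕ r) ⇒ (p ⇒ ((1 ⊕ (p ⊕ s)) ⇒ r))) = 1 − |1.000 − 0.308| = 1 − 0.692 = 0.308

0.308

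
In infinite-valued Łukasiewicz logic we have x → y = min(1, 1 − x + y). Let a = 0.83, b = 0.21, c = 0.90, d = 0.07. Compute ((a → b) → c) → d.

a → b = min(1, 1 − 0.83 + 0.21) = min(1, 0.38) = 0.38
(a → b) → c = min(1, 1 − 0.38 + 0.90) = min(1, 1.52) = 1.00
((a → b) → c) → d = min(1, 1 − 1.00 + 0.07) = min(1, 0.07) = 0.07

0.07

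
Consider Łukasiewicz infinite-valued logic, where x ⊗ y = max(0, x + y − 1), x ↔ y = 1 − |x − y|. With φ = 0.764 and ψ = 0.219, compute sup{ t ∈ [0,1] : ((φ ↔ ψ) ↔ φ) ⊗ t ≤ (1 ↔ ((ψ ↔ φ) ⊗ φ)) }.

0.528

φ ↔ ψ = 1 − |0.764 − 0.219| = 1 − 0.545 = 0.455
(φ ↔ ψ) ↔ φ = 1 − |0.455 − 0.764| = 1 − 0.309 = 0.691
So the left factor is (φ ↔ ψ) ↔ φ = 0.691.
ψ ↔ φ = 1 − |0.219 − 0.764| = 1 − 0.545 = 0.455
(ψ ↔ φ) ⊗ φ = max(0, 0.455 + 0.764 − 1) = max(0, 0.219) = 0.219
1 ↔ ((ψ ↔ φ) ⊗ φ) = 1 − |1.000 − 0.219| = 1 − 0.781 = 0.219
So the right-hand bound is 1 ↔ ((ψ ↔ φ) ⊗ φ) = 0.219.
The residuum of the Łukasiewicz t-norm gives the supremum: min(1, 1 − 0.691 + 0.219).
1 − 0.691 + 0.219 = 0.528, so t = min(1, 0.528) = 0.528.
Check: 0.691 ⊗ 0.528 = max(0, 0.219) = 0.219 ≤ 0.219.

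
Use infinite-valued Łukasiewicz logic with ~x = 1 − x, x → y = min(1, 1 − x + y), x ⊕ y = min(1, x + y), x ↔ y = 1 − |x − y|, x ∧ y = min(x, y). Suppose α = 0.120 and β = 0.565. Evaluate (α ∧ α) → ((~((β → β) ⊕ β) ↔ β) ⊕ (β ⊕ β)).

1.000

α ∧ α = min(0.120, 0.120) = 0.120
β → β = min(1, 1 − 0.565 + 0.565) = min(1, 1.000) = 1.000
(β → β) ⊕ β = min(1, 1.000 + 0.565) = min(1, 1.565) = 1.000
~((β → β) ⊕ β) = 1 − 1.000 = 0.000
~((β → β) ⊕ β) ↔ β = 1 − |0.000 − 0.565| = 1 − 0.565 = 0.435
β ⊕ β = min(1, 0.565 + 0.565) = min(1, 1.130) = 1.000
(~((β → β) ⊕ β) ↔ β) ⊕ (β ⊕ β) = min(1, 0.435 + 1.000) = min(1, 1.435) = 1.000
(α ∧ α) → ((~((β → β) ⊕ β) ↔ β) ⊕ (β ⊕ β)) = min(1, 1 − 0.120 + 1.000) = min(1, 1.880) = 1.000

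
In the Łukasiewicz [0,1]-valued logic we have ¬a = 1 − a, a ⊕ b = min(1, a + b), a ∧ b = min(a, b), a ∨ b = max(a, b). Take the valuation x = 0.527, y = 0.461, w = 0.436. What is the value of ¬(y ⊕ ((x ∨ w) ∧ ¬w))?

x ∨ w = max(0.527, 0.436) = 0.527
¬w = 1 − 0.436 = 0.564
(x ∨ w) ∧ ¬w = min(0.527, 0.564) = 0.527
y ⊕ ((x ∨ w) ∧ ¬w) = min(1, 0.461 + 0.527) = min(1, 0.988) = 0.988
¬(y ⊕ ((x ∨ w) ∧ ¬w)) = 1 − 0.988 = 0.012

0.012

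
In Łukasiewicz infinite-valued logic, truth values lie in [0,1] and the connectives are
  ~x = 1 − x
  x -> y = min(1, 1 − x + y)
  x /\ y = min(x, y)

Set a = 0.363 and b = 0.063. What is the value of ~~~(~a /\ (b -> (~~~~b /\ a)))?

~a = 1 − 0.363 = 0.637
~b = 1 − 0.063 = 0.937
~~b = 1 − 0.937 = 0.063
~~~b = 1 − 0.063 = 0.937
~~~~b = 1 − 0.937 = 0.063
~~~~b /\ a = min(0.063, 0.363) = 0.063
b -> (~~~~b /\ a) = min(1, 1 − 0.063 + 0.063) = min(1, 1.000) = 1.000
~a /\ (b -> (~~~~b /\ a)) = min(0.637, 1.000) = 0.637
~(~a /\ (b -> (~~~~b /\ a))) = 1 − 0.637 = 0.363
~~(~a /\ (b -> (~~~~b /\ a))) = 1 − 0.363 = 0.637
~~~(~a /\ (b -> (~~~~b /\ a))) = 1 − 0.637 = 0.363

0.363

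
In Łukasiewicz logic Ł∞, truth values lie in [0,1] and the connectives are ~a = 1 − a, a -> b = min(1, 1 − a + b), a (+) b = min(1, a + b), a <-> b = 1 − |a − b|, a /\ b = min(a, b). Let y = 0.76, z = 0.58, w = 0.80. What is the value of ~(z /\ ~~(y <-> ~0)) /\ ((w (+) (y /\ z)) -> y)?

0.42

~0 = 1 − 0.00 = 1.00
y <-> ~0 = 1 − |0.76 − 1.00| = 1 − 0.24 = 0.76
~(y <-> ~0) = 1 − 0.76 = 0.24
~~(y <-> ~0) = 1 − 0.24 = 0.76
z /\ ~~(y <-> ~0) = min(0.58, 0.76) = 0.58
~(z /\ ~~(y <-> ~0)) = 1 − 0.58 = 0.42
y /\ z = min(0.76, 0.58) = 0.58
w (+) (y /\ z) = min(1, 0.80 + 0.58) = min(1, 1.38) = 1.00
(w (+) (y /\ z)) -> y = min(1, 1 − 1.00 + 0.76) = min(1, 0.76) = 0.76
~(z /\ ~~(y <-> ~0)) /\ ((w (+) (y /\ z)) -> y) = min(0.42, 0.76) = 0.42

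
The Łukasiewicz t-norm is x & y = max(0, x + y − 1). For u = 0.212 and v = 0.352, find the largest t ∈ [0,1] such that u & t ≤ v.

1.000

The residuum of the Łukasiewicz t-norm gives the supremum: min(1, 1 − 0.212 + 0.352).
1 − 0.212 + 0.352 = 1.140, so t = min(1, 1.140) = 1.000.
Check: 0.212 & 1.000 = max(0, 0.212) = 0.212 ≤ 0.352.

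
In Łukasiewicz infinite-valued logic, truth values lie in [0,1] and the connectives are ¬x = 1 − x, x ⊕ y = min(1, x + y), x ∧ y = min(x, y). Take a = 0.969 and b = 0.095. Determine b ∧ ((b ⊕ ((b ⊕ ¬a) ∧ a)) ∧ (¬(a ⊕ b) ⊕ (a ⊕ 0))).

¬a = 1 − 0.969 = 0.031
b ⊕ ¬a = min(1, 0.095 + 0.031) = min(1, 0.126) = 0.126
(b ⊕ ¬a) ∧ a = min(0.126, 0.969) = 0.126
b ⊕ ((b ⊕ ¬a) ∧ a) = min(1, 0.095 + 0.126) = min(1, 0.221) = 0.221
a ⊕ b = min(1, 0.969 + 0.095) = min(1, 1.064) = 1.000
¬(a ⊕ b) = 1 − 1.000 = 0.000
a ⊕ 0 = min(1, 0.969 + 0.000) = min(1, 0.969) = 0.969
¬(a ⊕ b) ⊕ (a ⊕ 0) = min(1, 0.000 + 0.969) = min(1, 0.969) = 0.969
(b ⊕ ((b ⊕ ¬a) ∧ a)) ∧ (¬(a ⊕ b) ⊕ (a ⊕ 0)) = min(0.221, 0.969) = 0.221
b ∧ ((b ⊕ ((b ⊕ ¬a) ∧ a)) ∧ (¬(a ⊕ b) ⊕ (a ⊕ 0))) = min(0.095, 0.221) = 0.095

0.095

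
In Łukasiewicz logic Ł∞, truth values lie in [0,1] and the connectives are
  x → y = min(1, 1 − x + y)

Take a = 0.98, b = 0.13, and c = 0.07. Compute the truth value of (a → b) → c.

0.92

a → b = min(1, 1 − 0.98 + 0.13) = min(1, 0.15) = 0.15
(a → b) → c = min(1, 1 − 0.15 + 0.07) = min(1, 0.92) = 0.92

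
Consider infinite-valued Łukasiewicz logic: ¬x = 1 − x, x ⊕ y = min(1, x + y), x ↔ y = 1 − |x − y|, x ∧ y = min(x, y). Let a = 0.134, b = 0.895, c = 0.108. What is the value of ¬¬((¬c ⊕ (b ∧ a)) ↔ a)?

0.134

¬c = 1 − 0.108 = 0.892
b ∧ a = min(0.895, 0.134) = 0.134
¬c ⊕ (b ∧ a) = min(1, 0.892 + 0.134) = min(1, 1.026) = 1.000
(¬c ⊕ (b ∧ a)) ↔ a = 1 − |1.000 − 0.134| = 1 − 0.866 = 0.134
¬((¬c ⊕ (b ∧ a)) ↔ a) = 1 − 0.134 = 0.866
¬¬((¬c ⊕ (b ∧ a)) ↔ a) = 1 − 0.866 = 0.134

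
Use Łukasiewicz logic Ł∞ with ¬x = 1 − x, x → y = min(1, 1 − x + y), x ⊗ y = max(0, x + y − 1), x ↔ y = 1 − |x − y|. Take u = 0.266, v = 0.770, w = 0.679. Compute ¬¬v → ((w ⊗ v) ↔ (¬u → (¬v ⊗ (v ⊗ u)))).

¬v = 1 − 0.770 = 0.230
¬¬v = 1 − 0.230 = 0.770
w ⊗ v = max(0, 0.679 + 0.770 − 1) = max(0, 0.449) = 0.449
¬u = 1 − 0.266 = 0.734
v ⊗ u = max(0, 0.770 + 0.266 − 1) = max(0, 0.036) = 0.036
¬v ⊗ (v ⊗ u) = max(0, 0.230 + 0.036 − 1) = max(0, -0.734) = 0.000
¬u → (¬v ⊗ (v ⊗ u)) = min(1, 1 − 0.734 + 0.000) = min(1, 0.266) = 0.266
(w ⊗ v) ↔ (¬u → (¬v ⊗ (v ⊗ u))) = 1 − |0.449 − 0.266| = 1 − 0.183 = 0.817
¬¬v → ((w ⊗ v) ↔ (¬u → (¬v ⊗ (v ⊗ u)))) = min(1, 1 − 0.770 + 0.817) = min(1, 1.047) = 1.000

1.000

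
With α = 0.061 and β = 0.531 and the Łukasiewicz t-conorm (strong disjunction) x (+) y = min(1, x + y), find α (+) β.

0.592

α (+) β = min(1, 0.061 + 0.531) = min(1, 0.592) = 0.592
For comparison, the Gödel t-conorm max(x, y) would give 0.531.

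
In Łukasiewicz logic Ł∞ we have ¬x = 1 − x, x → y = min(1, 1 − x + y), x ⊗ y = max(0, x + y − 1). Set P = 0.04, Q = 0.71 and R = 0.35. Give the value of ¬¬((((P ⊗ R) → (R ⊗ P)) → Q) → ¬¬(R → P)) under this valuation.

P ⊗ R = max(0, 0.04 + 0.35 − 1) = max(0, -0.61) = 0.00
R ⊗ P = max(0, 0.35 + 0.04 − 1) = max(0, -0.61) = 0.00
(P ⊗ R) → (R ⊗ P) = min(1, 1 − 0.00 + 0.00) = min(1, 1.00) = 1.00
((P ⊗ R) → (R ⊗ P)) → Q = min(1, 1 − 1.00 + 0.71) = min(1, 0.71) = 0.71
R → P = min(1, 1 − 0.35 + 0.04) = min(1, 0.69) = 0.69
¬(R → P) = 1 − 0.69 = 0.31
¬¬(R → P) = 1 − 0.31 = 0.69
(((P ⊗ R) → (R ⊗ P)) → Q) → ¬¬(R → P) = min(1, 1 − 0.71 + 0.69) = min(1, 0.98) = 0.98
¬((((P ⊗ R) → (R ⊗ P)) → Q) → ¬¬(R → P)) = 1 − 0.98 = 0.02
¬¬((((P ⊗ R) → (R ⊗ P)) → Q) → ¬¬(R → P)) = 1 − 0.02 = 0.98

0.98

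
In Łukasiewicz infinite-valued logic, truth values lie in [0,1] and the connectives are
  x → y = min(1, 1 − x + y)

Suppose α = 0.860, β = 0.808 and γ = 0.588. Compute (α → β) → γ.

α → β = min(1, 1 − 0.860 + 0.808) = min(1, 0.948) = 0.948
(α → β) → γ = min(1, 1 − 0.948 + 0.588) = min(1, 0.640) = 0.640

0.640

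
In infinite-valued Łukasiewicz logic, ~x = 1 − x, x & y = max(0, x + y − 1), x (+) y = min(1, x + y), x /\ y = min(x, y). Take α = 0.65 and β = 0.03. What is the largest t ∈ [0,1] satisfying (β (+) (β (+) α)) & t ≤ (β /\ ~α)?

0.32

β (+) α = min(1, 0.03 + 0.65) = min(1, 0.68) = 0.68
β (+) (β (+) α) = min(1, 0.03 + 0.68) = min(1, 0.71) = 0.71
So the left factor is β (+) (β (+) α) = 0.71.
~α = 1 − 0.65 = 0.35
β /\ ~α = min(0.03, 0.35) = 0.03
So the right-hand bound is β /\ ~α = 0.03.
The residuum of the Łukasiewicz t-norm gives the supremum: min(1, 1 − 0.71 + 0.03).
1 − 0.71 + 0.03 = 0.32, so t = min(1, 0.32) = 0.32.
Check: 0.71 & 0.32 = max(0, 0.03) = 0.03 ≤ 0.03.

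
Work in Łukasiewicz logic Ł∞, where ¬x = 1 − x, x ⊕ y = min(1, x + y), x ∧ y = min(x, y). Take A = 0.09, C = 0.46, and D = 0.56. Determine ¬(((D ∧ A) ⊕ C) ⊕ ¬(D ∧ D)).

D ∧ A = min(0.56, 0.09) = 0.09
(D ∧ A) ⊕ C = min(1, 0.09 + 0.46) = min(1, 0.55) = 0.55
D ∧ D = min(0.56, 0.56) = 0.56
¬(D ∧ D) = 1 − 0.56 = 0.44
((D ∧ A) ⊕ C) ⊕ ¬(D ∧ D) = min(1, 0.55 + 0.44) = min(1, 0.99) = 0.99
¬(((D ∧ A) ⊕ C) ⊕ ¬(D ∧ D)) = 1 − 0.99 = 0.01

0.01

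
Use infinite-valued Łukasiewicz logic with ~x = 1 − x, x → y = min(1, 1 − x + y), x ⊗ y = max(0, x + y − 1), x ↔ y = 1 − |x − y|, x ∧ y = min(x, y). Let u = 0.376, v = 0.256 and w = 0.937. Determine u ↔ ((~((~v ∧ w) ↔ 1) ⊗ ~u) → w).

0.376

~v = 1 − 0.256 = 0.744
~v ∧ w = min(0.744, 0.937) = 0.744
(~v ∧ w) ↔ 1 = 1 − |0.744 − 1.000| = 1 − 0.256 = 0.744
~((~v ∧ w) ↔ 1) = 1 − 0.744 = 0.256
~u = 1 − 0.376 = 0.624
~((~v ∧ w) ↔ 1) ⊗ ~u = max(0, 0.256 + 0.624 − 1) = max(0, -0.120) = 0.000
(~((~v ∧ w) ↔ 1) ⊗ ~u) → w = min(1, 1 − 0.000 + 0.937) = min(1, 1.937) = 1.000
u ↔ ((~((~v ∧ w) ↔ 1) ⊗ ~u) → w) = 1 − |0.376 − 1.000| = 1 − 0.624 = 0.376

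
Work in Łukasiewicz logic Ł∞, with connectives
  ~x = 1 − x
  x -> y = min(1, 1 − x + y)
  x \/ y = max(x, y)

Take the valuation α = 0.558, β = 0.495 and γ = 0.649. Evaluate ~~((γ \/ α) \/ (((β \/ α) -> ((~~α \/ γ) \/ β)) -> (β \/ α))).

0.649

γ \/ α = max(0.649, 0.558) = 0.649
β \/ α = max(0.495, 0.558) = 0.558
~α = 1 − 0.558 = 0.442
~~α = 1 − 0.442 = 0.558
~~α \/ γ = max(0.558, 0.649) = 0.649
(~~α \/ γ) \/ β = max(0.649, 0.495) = 0.649
(β \/ α) -> ((~~α \/ γ) \/ β) = min(1, 1 − 0.558 + 0.649) = min(1, 1.091) = 1.000
((β \/ α) -> ((~~α \/ γ) \/ β)) -> (β \/ α) = min(1, 1 − 1.000 + 0.558) = min(1, 0.558) = 0.558
(γ \/ α) \/ (((β \/ α) -> ((~~α \/ γ) \/ β)) -> (β \/ α)) = max(0.649, 0.558) = 0.649
~((γ \/ α) \/ (((β \/ α) -> ((~~α \/ γ) \/ β)) -> (β \/ α))) = 1 − 0.649 = 0.351
~~((γ \/ α) \/ (((β \/ α) -> ((~~α \/ γ) \/ β)) -> (β \/ α))) = 1 − 0.351 = 0.649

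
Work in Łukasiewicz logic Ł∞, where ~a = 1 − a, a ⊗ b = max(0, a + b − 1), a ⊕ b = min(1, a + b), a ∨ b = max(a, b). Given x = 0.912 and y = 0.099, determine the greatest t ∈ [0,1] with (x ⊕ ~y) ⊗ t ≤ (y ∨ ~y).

~y = 1 − 0.099 = 0.901
x ⊕ ~y = min(1, 0.912 + 0.901) = min(1, 1.813) = 1.000
So the left factor is x ⊕ ~y = 1.000.
y ∨ ~y = max(0.099, 0.901) = 0.901
So the right-hand bound is y ∨ ~y = 0.901.
The residuum of the Łukasiewicz t-norm gives the supremum: min(1, 1 − 1.000 + 0.901).
1 − 1.000 + 0.901 = 0.901, so t = min(1, 0.901) = 0.901.
Check: 1.000 ⊗ 0.901 = max(0, 0.901) = 0.901 ≤ 0.901.

0.901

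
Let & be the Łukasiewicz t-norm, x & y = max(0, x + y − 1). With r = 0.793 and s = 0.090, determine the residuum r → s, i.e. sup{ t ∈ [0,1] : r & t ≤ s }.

0.297

The residuum of the Łukasiewicz t-norm gives the supremum: min(1, 1 − 0.793 + 0.090).
1 − 0.793 + 0.090 = 0.297, so t = min(1, 0.297) = 0.297.
Check: 0.793 & 0.297 = max(0, 0.090) = 0.090 ≤ 0.090.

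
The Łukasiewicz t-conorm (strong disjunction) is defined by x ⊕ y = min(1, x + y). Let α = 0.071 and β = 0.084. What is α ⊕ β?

0.155

α ⊕ β = min(1, 0.071 + 0.084) = min(1, 0.155) = 0.155
For comparison, the Gödel t-conorm max(x, y) would give 0.084.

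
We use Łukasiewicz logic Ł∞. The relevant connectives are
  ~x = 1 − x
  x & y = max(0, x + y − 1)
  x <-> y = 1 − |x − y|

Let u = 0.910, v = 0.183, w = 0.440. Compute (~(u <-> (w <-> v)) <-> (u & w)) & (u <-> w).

0.347

w <-> v = 1 − |0.440 − 0.183| = 1 − 0.257 = 0.743
u <-> (w <-> v) = 1 − |0.910 − 0.743| = 1 − 0.167 = 0.833
~(u <-> (w <-> v)) = 1 − 0.833 = 0.167
u & w = max(0, 0.910 + 0.440 − 1) = max(0, 0.350) = 0.350
~(u <-> (w <-> v)) <-> (u & w) = 1 − |0.167 − 0.350| = 1 − 0.183 = 0.817
u <-> w = 1 − |0.910 − 0.440| = 1 − 0.470 = 0.530
(~(u <-> (w <-> v)) <-> (u & w)) & (u <-> w) = max(0, 0.817 + 0.530 − 1) = max(0, 0.347) = 0.347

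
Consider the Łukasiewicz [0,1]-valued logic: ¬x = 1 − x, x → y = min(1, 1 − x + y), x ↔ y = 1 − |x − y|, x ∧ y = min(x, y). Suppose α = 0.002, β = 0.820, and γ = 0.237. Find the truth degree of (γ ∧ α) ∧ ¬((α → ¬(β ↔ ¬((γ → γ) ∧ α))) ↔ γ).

0.002

γ ∧ α = min(0.237, 0.002) = 0.002
γ → γ = min(1, 1 − 0.237 + 0.237) = min(1, 1.000) = 1.000
(γ → γ) ∧ α = min(1.000, 0.002) = 0.002
¬((γ → γ) ∧ α) = 1 − 0.002 = 0.998
β ↔ ¬((γ → γ) ∧ α) = 1 − |0.820 − 0.998| = 1 − 0.178 = 0.822
¬(β ↔ ¬((γ → γ) ∧ α)) = 1 − 0.822 = 0.178
α → ¬(β ↔ ¬((γ → γ) ∧ α)) = min(1, 1 − 0.002 + 0.178) = min(1, 1.176) = 1.000
(α → ¬(β ↔ ¬((γ → γ) ∧ α))) ↔ γ = 1 − |1.000 − 0.237| = 1 − 0.763 = 0.237
¬((α → ¬(β ↔ ¬((γ → γ) ∧ α))) ↔ γ) = 1 − 0.237 = 0.763
(γ ∧ α) ∧ ¬((α → ¬(β ↔ ¬((γ → γ) ∧ α))) ↔ γ) = min(0.002, 0.763) = 0.002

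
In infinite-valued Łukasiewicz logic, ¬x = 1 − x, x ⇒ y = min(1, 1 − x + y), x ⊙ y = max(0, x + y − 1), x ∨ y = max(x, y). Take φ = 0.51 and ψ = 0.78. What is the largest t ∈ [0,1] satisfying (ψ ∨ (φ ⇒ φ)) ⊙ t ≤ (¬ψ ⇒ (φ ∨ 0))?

φ ⇒ φ = min(1, 1 − 0.51 + 0.51) = min(1, 1.00) = 1.00
ψ ∨ (φ ⇒ φ) = max(0.78, 1.00) = 1.00
So the left factor is ψ ∨ (φ ⇒ φ) = 1.00.
¬ψ = 1 − 0.78 = 0.22
φ ∨ 0 = max(0.51, 0.00) = 0.51
¬ψ ⇒ (φ ∨ 0) = min(1, 1 − 0.22 + 0.51) = min(1, 1.29) = 1.00
So the right-hand bound is ¬ψ ⇒ (φ ∨ 0) = 1.00.
The residuum of the Łukasiewicz t-norm gives the supremum: min(1, 1 − 1.00 + 1.00).
1 − 1.00 + 1.00 = 1.00, so t = min(1, 1.00) = 1.00.
Check: 1.00 ⊙ 1.00 = max(0, 1.00) = 1.00 ≤ 1.00.

1.00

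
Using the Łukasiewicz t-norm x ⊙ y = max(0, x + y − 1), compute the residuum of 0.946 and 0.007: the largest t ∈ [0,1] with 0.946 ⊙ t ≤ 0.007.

The residuum of the Łukasiewicz t-norm gives the supremum: min(1, 1 − 0.946 + 0.007).
1 − 0.946 + 0.007 = 0.061, so t = min(1, 0.061) = 0.061.
Check: 0.946 ⊙ 0.061 = max(0, 0.007) = 0.007 ≤ 0.007.

0.061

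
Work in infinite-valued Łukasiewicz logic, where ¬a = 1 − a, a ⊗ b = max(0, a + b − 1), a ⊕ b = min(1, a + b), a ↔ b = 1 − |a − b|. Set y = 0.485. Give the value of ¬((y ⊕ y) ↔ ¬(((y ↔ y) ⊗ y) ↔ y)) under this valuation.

y ⊕ y = min(1, 0.485 + 0.485) = min(1, 0.970) = 0.970
y ↔ y = 1 − |0.485 − 0.485| = 1 − 0.000 = 1.000
(y ↔ y) ⊗ y = max(0, 1.000 + 0.485 − 1) = max(0, 0.485) = 0.485
((y ↔ y) ⊗ y) ↔ y = 1 − |0.485 − 0.485| = 1 − 0.000 = 1.000
¬(((y ↔ y) ⊗ y) ↔ y) = 1 − 1.000 = 0.000
(y ⊕ y) ↔ ¬(((y ↔ y) ⊗ y) ↔ y) = 1 − |0.970 − 0.000| = 1 − 0.970 = 0.030
¬((y ⊕ y) ↔ ¬(((y ↔ y) ⊗ y) ↔ y)) = 1 − 0.030 = 0.970

0.970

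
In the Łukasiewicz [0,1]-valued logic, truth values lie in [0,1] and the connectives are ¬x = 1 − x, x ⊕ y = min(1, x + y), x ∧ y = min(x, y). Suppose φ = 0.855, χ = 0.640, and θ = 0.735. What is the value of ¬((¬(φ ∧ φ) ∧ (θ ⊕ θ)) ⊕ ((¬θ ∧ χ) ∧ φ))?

0.590

φ ∧ φ = min(0.855, 0.855) = 0.855
¬(φ ∧ φ) = 1 − 0.855 = 0.145
θ ⊕ θ = min(1, 0.735 + 0.735) = min(1, 1.470) = 1.000
¬(φ ∧ φ) ∧ (θ ⊕ θ) = min(0.145, 1.000) = 0.145
¬θ = 1 − 0.735 = 0.265
¬θ ∧ χ = min(0.265, 0.640) = 0.265
(¬θ ∧ χ) ∧ φ = min(0.265, 0.855) = 0.265
(¬(φ ∧ φ) ∧ (θ ⊕ θ)) ⊕ ((¬θ ∧ χ) ∧ φ) = min(1, 0.145 + 0.265) = min(1, 0.410) = 0.410
¬((¬(φ ∧ φ) ∧ (θ ⊕ θ)) ⊕ ((¬θ ∧ χ) ∧ φ)) = 1 − 0.410 = 0.590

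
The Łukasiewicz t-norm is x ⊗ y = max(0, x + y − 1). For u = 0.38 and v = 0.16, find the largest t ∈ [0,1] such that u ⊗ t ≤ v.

0.78

The residuum of the Łukasiewicz t-norm gives the supremum: min(1, 1 − 0.38 + 0.16).
1 − 0.38 + 0.16 = 0.78, so t = min(1, 0.78) = 0.78.
Check: 0.38 ⊗ 0.78 = max(0, 0.16) = 0.16 ≤ 0.16.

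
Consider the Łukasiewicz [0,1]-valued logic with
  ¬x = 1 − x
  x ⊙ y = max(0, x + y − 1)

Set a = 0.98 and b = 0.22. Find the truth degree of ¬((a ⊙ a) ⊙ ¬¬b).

a ⊙ a = max(0, 0.98 + 0.98 − 1) = max(0, 0.96) = 0.96
¬b = 1 − 0.22 = 0.78
¬¬b = 1 − 0.78 = 0.22
(a ⊙ a) ⊙ ¬¬b = max(0, 0.96 + 0.22 − 1) = max(0, 0.18) = 0.18
¬((a ⊙ a) ⊙ ¬¬b) = 1 − 0.18 = 0.82

0.82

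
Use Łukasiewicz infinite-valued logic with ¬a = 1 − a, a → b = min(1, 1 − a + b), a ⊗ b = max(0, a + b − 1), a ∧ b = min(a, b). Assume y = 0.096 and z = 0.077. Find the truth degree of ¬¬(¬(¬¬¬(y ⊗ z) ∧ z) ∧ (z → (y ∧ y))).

y ⊗ z = max(0, 0.096 + 0.077 − 1) = max(0, -0.827) = 0.000
¬(y ⊗ z) = 1 − 0.000 = 1.000
¬¬(y ⊗ z) = 1 − 1.000 = 0.000
¬¬¬(y ⊗ z) = 1 − 0.000 = 1.000
¬¬¬(y ⊗ z) ∧ z = min(1.000, 0.077) = 0.077
¬(¬¬¬(y ⊗ z) ∧ z) = 1 − 0.077 = 0.923
y ∧ y = min(0.096, 0.096) = 0.096
z → (y ∧ y) = min(1, 1 − 0.077 + 0.096) = min(1, 1.019) = 1.000
¬(¬¬¬(y ⊗ z) ∧ z) ∧ (z → (y ∧ y)) = min(0.923, 1.000) = 0.923
¬(¬(¬¬¬(y ⊗ z) ∧ z) ∧ (z → (y ∧ y))) = 1 − 0.923 = 0.077
¬¬(¬(¬¬¬(y ⊗ z) ∧ z) ∧ (z → (y ∧ y))) = 1 − 0.077 = 0.923

0.923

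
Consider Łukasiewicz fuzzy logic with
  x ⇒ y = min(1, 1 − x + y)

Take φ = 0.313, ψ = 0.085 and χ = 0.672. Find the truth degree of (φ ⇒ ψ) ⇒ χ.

0.900

φ ⇒ ψ = min(1, 1 − 0.313 + 0.085) = min(1, 0.772) = 0.772
(φ ⇒ ψ) ⇒ χ = min(1, 1 − 0.772 + 0.672) = min(1, 0.900) = 0.900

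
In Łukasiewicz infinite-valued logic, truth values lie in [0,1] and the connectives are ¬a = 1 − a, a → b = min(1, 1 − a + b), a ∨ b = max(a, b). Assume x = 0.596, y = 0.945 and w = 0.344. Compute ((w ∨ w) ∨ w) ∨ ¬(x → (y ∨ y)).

0.344

w ∨ w = max(0.344, 0.344) = 0.344
(w ∨ w) ∨ w = max(0.344, 0.344) = 0.344
y ∨ y = max(0.945, 0.945) = 0.945
x → (y ∨ y) = min(1, 1 − 0.596 + 0.945) = min(1, 1.349) = 1.000
¬(x → (y ∨ y)) = 1 − 1.000 = 0.000
((w ∨ w) ∨ w) ∨ ¬(x → (y ∨ y)) = max(0.344, 0.000) = 0.344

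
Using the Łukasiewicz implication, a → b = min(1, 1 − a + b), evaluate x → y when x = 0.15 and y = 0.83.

x → y = min(1, 1 − 0.15 + 0.83) = min(1, 1.68) = 1.00
For comparison, the Gödel implication (1 if a ≤ b else b) would give 1.00.

1.00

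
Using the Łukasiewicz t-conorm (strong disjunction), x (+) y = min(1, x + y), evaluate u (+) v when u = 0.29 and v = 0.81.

u (+) v = min(1, 0.29 + 0.81) = min(1, 1.10) = 1.00
For comparison, the Gödel t-conorm max(x, y) would give 0.81.

1.00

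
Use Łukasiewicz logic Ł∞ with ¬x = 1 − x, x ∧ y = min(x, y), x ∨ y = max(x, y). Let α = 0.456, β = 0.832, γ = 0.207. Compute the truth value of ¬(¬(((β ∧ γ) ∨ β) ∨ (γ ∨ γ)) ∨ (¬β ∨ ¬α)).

0.456

β ∧ γ = min(0.832, 0.207) = 0.207
(β ∧ γ) ∨ β = max(0.207, 0.832) = 0.832
γ ∨ γ = max(0.207, 0.207) = 0.207
((β ∧ γ) ∨ β) ∨ (γ ∨ γ) = max(0.832, 0.207) = 0.832
¬(((β ∧ γ) ∨ β) ∨ (γ ∨ γ)) = 1 − 0.832 = 0.168
¬β = 1 − 0.832 = 0.168
¬α = 1 − 0.456 = 0.544
¬β ∨ ¬α = max(0.168, 0.544) = 0.544
¬(((β ∧ γ) ∨ β) ∨ (γ ∨ γ)) ∨ (¬β ∨ ¬α) = max(0.168, 0.544) = 0.544
¬(¬(((β ∧ γ) ∨ β) ∨ (γ ∨ γ)) ∨ (¬β ∨ ¬α)) = 1 − 0.544 = 0.456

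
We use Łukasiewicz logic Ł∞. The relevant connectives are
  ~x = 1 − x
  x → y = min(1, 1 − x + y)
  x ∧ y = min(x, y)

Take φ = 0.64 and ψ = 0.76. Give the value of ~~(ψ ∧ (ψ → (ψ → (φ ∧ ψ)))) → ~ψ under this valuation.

φ ∧ ψ = min(0.64, 0.76) = 0.64
ψ → (φ ∧ ψ) = min(1, 1 − 0.76 + 0.64) = min(1, 0.88) = 0.88
ψ → (ψ → (φ ∧ ψ)) = min(1, 1 − 0.76 + 0.88) = min(1, 1.12) = 1.00
ψ ∧ (ψ → (ψ → (φ ∧ ψ))) = min(0.76, 1.00) = 0.76
~(ψ ∧ (ψ → (ψ → (φ ∧ ψ)))) = 1 − 0.76 = 0.24
~~(ψ ∧ (ψ → (ψ → (φ ∧ ψ)))) = 1 − 0.24 = 0.76
~ψ = 1 − 0.76 = 0.24
~~(ψ ∧ (ψ → (ψ → (φ ∧ ψ)))) → ~ψ = min(1, 1 − 0.76 + 0.24) = min(1, 0.48) = 0.48

0.48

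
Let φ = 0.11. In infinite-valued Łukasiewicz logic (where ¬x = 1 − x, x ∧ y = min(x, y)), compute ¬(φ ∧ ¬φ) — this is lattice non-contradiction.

0.89

¬φ = 1 − 0.11 = 0.89
φ ∧ ¬φ = min(0.11, 0.89) = 0.11
¬(φ ∧ ¬φ) = 1 − 0.11 = 0.89
(The value 0.89 < 1 shows this instance is not satisfied; not a Ł∞-tautology — its value is 1 − min(a, 1−a).)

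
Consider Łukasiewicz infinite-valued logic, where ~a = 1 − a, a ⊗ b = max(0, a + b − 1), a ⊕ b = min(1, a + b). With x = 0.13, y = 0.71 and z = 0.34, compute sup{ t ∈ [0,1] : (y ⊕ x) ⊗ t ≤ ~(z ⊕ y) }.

y ⊕ x = min(1, 0.71 + 0.13) = min(1, 0.84) = 0.84
So the left factor is y ⊕ x = 0.84.
z ⊕ y = min(1, 0.34 + 0.71) = min(1, 1.05) = 1.00
~(z ⊕ y) = 1 − 1.00 = 0.00
So the right-hand bound is ~(z ⊕ y) = 0.00.
The residuum of the Łukasiewicz t-norm gives the supremum: min(1, 1 − 0.84 + 0.00).
1 − 0.84 + 0.00 = 0.16, so t = min(1, 0.16) = 0.16.
Check: 0.84 ⊗ 0.16 = max(0, 0.00) = 0.00 ≤ 0.00.

0.16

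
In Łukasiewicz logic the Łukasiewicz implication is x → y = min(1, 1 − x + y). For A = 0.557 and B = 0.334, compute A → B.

A → B = min(1, 1 − 0.557 + 0.334) = min(1, 0.777) = 0.777
For comparison, the Gödel implication (1 if x ≤ y else y) would give 0.334.

0.777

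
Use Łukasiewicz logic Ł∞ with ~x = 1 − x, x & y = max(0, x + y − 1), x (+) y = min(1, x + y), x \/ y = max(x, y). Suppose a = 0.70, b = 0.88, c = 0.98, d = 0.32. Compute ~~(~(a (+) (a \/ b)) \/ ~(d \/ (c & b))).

a \/ b = max(0.70, 0.88) = 0.88
a (+) (a \/ b) = min(1, 0.70 + 0.88) = min(1, 1.58) = 1.00
~(a (+) (a \/ b)) = 1 − 1.00 = 0.00
c & b = max(0, 0.98 + 0.88 − 1) = max(0, 0.86) = 0.86
d \/ (c & b) = max(0.32, 0.86) = 0.86
~(d \/ (c & b)) = 1 − 0.86 = 0.14
~(a (+) (a \/ b)) \/ ~(d \/ (c & b)) = max(0.00, 0.14) = 0.14
~(~(a (+) (a \/ b)) \/ ~(d \/ (c & b))) = 1 − 0.14 = 0.86
~~(~(a (+) (a \/ b)) \/ ~(d \/ (c & b))) = 1 − 0.86 = 0.14

0.14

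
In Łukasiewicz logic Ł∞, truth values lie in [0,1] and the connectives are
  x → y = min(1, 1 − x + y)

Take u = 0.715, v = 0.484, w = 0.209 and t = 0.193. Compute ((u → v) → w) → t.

0.753

u → v = min(1, 1 − 0.715 + 0.484) = min(1, 0.769) = 0.769
(u → v) → w = min(1, 1 − 0.769 + 0.209) = min(1, 0.440) = 0.440
((u → v) → w) → t = min(1, 1 − 0.440 + 0.193) = min(1, 0.753) = 0.753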